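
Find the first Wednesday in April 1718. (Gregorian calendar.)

April 1, 1718 is a Friday.
The first Wednesday is therefore April 6 (5 days later).

April 6, 1718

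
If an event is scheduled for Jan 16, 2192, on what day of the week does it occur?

Monday

Doomsday rule: the anchor day for the 2100s is Sunday. For year 92: 92÷12 = 7 r 8, and 8÷4 = 2, so 7+8+2 = 17.
Sunday + 17 ≡ Wednesday — that's 2192's doomsday.
In January the doomsday date is Jan 4 (2192 is a leap year (divisible by 4)).
Jan 16 is 12 days after Jan 4; 12 mod 7 = 5, so Wednesday + 5 = Monday.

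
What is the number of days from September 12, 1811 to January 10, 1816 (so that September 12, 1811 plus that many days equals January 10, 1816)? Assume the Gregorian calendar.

1581

Sep 12, 1811 → Sep 12, 1812: 366 days (Feb 29, 1812 is in that span).
Sep 12, 1812 → Sep 12, 1813: 365 days.
Sep 12, 1813 → Sep 12, 1814: 365 days.
Sep 12, 1814 → Sep 12, 1815: 365 days.
Sep 12, 1815 → Oct 12, 1815: 30 days (September has 30).
Oct 12, 1815 → Nov 12, 1815: 31 days (October has 31).
Nov 12, 1815 → Dec 12, 1815: 30 days (November has 30).
Dec 12, 1815 → Jan 10, 1816: 29 days.
Total: 1581 days.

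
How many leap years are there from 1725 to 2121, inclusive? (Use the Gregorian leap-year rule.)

Multiples of 4 in [1725,2121]: 99.
Of those, multiples of 100: 4 (not leap unless ÷400).
Multiples of 400: 1.
Leap years = 99 − 4 + 1 = 96.

96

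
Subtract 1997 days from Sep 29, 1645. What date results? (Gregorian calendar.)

April 11, 1640

−365 (one year) → Sep 29, 1644 (1632 left).
−366 (one year; includes Feb 29, 1644) → Sep 29, 1643 (1266 left).
−365 (one year) → Sep 29, 1642 (901 left).
−365 (one year) → Sep 29, 1641 (536 left).
−365 (one year) → Sep 29, 1640 (171 left).
−29 → Aug 31, 1640 (end of Aug, 31 days; 142 left).
−31 → Jul 31, 1640 (end of Jul, 31 days; 111 left).
−31 → Jun 30, 1640 (end of Jun, 30 days; 80 left).
−30 → May 31, 1640 (end of May, 31 days; 50 left).
−31 → Apr 30, 1640 (end of Apr, 30 days; 19 left).
−19 → Apr 11, 1640.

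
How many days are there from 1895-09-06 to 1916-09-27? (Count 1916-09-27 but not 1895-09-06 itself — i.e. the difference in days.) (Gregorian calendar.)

Sep 6, 1895 → Sep 6, 1896: 366 days (Feb 29, 1896 is in that span).
Sep 6, 1896 → Sep 6, 1897: 365 days.
Sep 6, 1897 → Sep 6, 1898: 365 days.
Sep 6, 1898 → Sep 6, 1899: 365 days.
Sep 6, 1899 → Sep 6, 1900: 365 days.
Sep 6, 1900 → Sep 6, 1901: 365 days.
Sep 6, 1901 → Sep 6, 1902: 365 days.
Sep 6, 1902 → Sep 6, 1903: 365 days.
Sep 6, 1903 → Sep 6, 1904: 366 days (Feb 29, 1904 is in that span).
Sep 6, 1904 → Sep 6, 1905: 365 days.
Sep 6, 1905 → Sep 6, 1906: 365 days.
Sep 6, 1906 → Sep 6, 1907: 365 days.
Sep 6, 1907 → Sep 6, 1908: 366 days (Feb 29, 1908 is in that span).
Sep 6, 1908 → Sep 6, 1909: 365 days.
Sep 6, 1909 → Sep 6, 1910: 365 days.
Sep 6, 1910 → Sep 6, 1911: 365 days.
Sep 6, 1911 → Sep 6, 1912: 366 days (Feb 29, 1912 is in that span).
Sep 6, 1912 → Sep 6, 1913: 365 days.
Sep 6, 1913 → Sep 6, 1914: 365 days.
Sep 6, 1914 → Sep 6, 1915: 365 days.
Sep 6, 1915 → Oct 6, 1915: 30 days (September has 30).
Oct 6, 1915 → Nov 6, 1915: 31 days (October has 31).
Nov 6, 1915 → Dec 6, 1915: 30 days (November has 30).
Dec 6, 1915 → Jan 6, 1916: 31 days (December has 31).
Jan 6, 1916 → Feb 6, 1916: 31 days (January has 31).
Feb 6, 1916 → Mar 6, 1916: 29 days (February has 29).
Mar 6, 1916 → Apr 6, 1916: 31 days (March has 31).
Apr 6, 1916 → May 6, 1916: 30 days (April has 30).
May 6, 1916 → Jun 6, 1916: 31 days (May has 31).
Jun 6, 1916 → Jul 6, 1916: 30 days (June has 30).
Jul 6, 1916 → Aug 6, 1916: 31 days (July has 31).
Aug 6, 1916 → Sep 6, 1916: 31 days (August has 31).
Sep 6, 1916 → Sep 27, 1916: 21 days.
Total: 7691 days.

7691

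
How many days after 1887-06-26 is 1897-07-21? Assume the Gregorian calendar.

Jun 26, 1887 → Jun 26, 1888: 366 days (Feb 29, 1888 is in that span).
Jun 26, 1888 → Jun 26, 1889: 365 days.
Jun 26, 1889 → Jun 26, 1890: 365 days.
Jun 26, 1890 → Jun 26, 1891: 365 days.
Jun 26, 1891 → Jun 26, 1892: 366 days (Feb 29, 1892 is in that span).
Jun 26, 1892 → Jun 26, 1893: 365 days.
Jun 26, 1893 → Jun 26, 1894: 365 days.
Jun 26, 1894 → Jun 26, 1895: 365 days.
Jun 26, 1895 → Jun 26, 1896: 366 days (Feb 29, 1896 is in that span).
Jun 26, 1896 → Jul 26, 1896: 30 days (June has 30).
Jul 26, 1896 → Aug 26, 1896: 31 days (July has 31).
Aug 26, 1896 → Sep 26, 1896: 31 days (August has 31).
Sep 26, 1896 → Oct 26, 1896: 30 days (September has 30).
Oct 26, 1896 → Nov 26, 1896: 31 days (October has 31).
Nov 26, 1896 → Dec 26, 1896: 30 days (November has 30).
Dec 26, 1896 → Jan 26, 1897: 31 days (December has 31).
Jan 26, 1897 → Feb 26, 1897: 31 days (January has 31).
Feb 26, 1897 → Mar 26, 1897: 28 days (February has 28).
Mar 26, 1897 → Apr 26, 1897: 31 days (March has 31).
Apr 26, 1897 → May 26, 1897: 30 days (April has 30).
May 26, 1897 → Jun 26, 1897: 31 days (May has 31).
Jun 26, 1897 → Jul 21, 1897: 25 days.
Total: 3678 days.

3678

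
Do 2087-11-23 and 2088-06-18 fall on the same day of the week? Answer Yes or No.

No

From Nov 23, 2087 to Jun 18, 2088 is 208 days.
208 mod 7 = 5, so they are different weekdays.
(Nov 23, 2087 is a Sunday; Jun 18, 2088 is a Friday.)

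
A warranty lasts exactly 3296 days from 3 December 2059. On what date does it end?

+366 (one year; includes Feb 29, 2060) → Dec 3, 2060 (2930 left).
+365 (one year) → Dec 3, 2061 (2565 left).
+365 (one year) → Dec 3, 2062 (2200 left).
+365 (one year) → Dec 3, 2063 (1835 left).
+366 (one year; includes Feb 29, 2064) → Dec 3, 2064 (1469 left).
+365 (one year) → Dec 3, 2065 (1104 left).
+365 (one year) → Dec 3, 2066 (739 left).
+365 (one year) → Dec 3, 2067 (374 left).
Dec has 31 days: +29 → Jan 1, 2068 (345 left).
Jan has 31 days: +31 → Feb 1, 2068 (314 left).
Feb has 29 days: +29 → Mar 1, 2068 (285 left).
Mar has 31 days: +31 → Apr 1, 2068 (254 left).
Apr has 30 days: +30 → May 1, 2068 (224 left).
May has 31 days: +31 → Jun 1, 2068 (193 left).
Jun has 30 days: +30 → Jul 1, 2068 (163 left).
Jul has 31 days: +31 → Aug 1, 2068 (132 left).
Aug has 31 days: +31 → Sep 1, 2068 (101 left).
Sep has 30 days: +30 → Oct 1, 2068 (71 left).
Oct has 31 days: +31 → Nov 1, 2068 (40 left).
Nov has 30 days: +30 → Dec 1, 2068 (10 left).
+10 → Dec 11, 2068.

December 11, 2068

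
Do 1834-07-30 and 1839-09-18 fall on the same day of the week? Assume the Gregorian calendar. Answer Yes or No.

From Jul 30, 1834 to Sep 18, 1839 is 1876 days.
1876 mod 7 = 0, so they are the same weekday.
(Jul 30, 1834 is a Wednesday; Sep 18, 1839 is a Wednesday.)

Yes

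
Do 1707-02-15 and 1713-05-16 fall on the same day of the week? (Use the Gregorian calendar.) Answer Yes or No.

Yes

From Feb 15, 1707 to May 16, 1713 is 2282 days.
2282 mod 7 = 0, so they are the same weekday.
(Feb 15, 1707 is a Tuesday; May 16, 1713 is a Tuesday.)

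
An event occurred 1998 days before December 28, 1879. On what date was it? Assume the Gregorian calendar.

July 9, 1874

−365 (one year) → Dec 28, 1878 (1633 left).
−365 (one year) → Dec 28, 1877 (1268 left).
−365 (one year) → Dec 28, 1876 (903 left).
−366 (one year; includes Feb 29, 1876) → Dec 28, 1875 (537 left).
−365 (one year) → Dec 28, 1874 (172 left).
−28 → Nov 30, 1874 (end of Nov, 30 days; 144 left).
−30 → Oct 31, 1874 (end of Oct, 31 days; 114 left).
−31 → Sep 30, 1874 (end of Sep, 30 days; 83 left).
−30 → Aug 31, 1874 (end of Aug, 31 days; 53 left).
−31 → Jul 31, 1874 (end of Jul, 31 days; 22 left).
−22 → Jul 9, 1874.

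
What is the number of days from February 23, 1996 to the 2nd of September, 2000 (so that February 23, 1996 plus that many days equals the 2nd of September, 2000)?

1653

Feb 23, 1996 → Feb 23, 1997: 366 days (Feb 29, 1996 is in that span).
Feb 23, 1997 → Feb 23, 1998: 365 days.
Feb 23, 1998 → Feb 23, 1999: 365 days.
Feb 23, 1999 → Feb 23, 2000: 365 days.
Feb 23, 2000 → Mar 23, 2000: 29 days (February has 29).
Mar 23, 2000 → Apr 23, 2000: 31 days (March has 31).
Apr 23, 2000 → May 23, 2000: 30 days (April has 30).
May 23, 2000 → Jun 23, 2000: 31 days (May has 31).
Jun 23, 2000 → Jul 23, 2000: 30 days (June has 30).
Jul 23, 2000 → Aug 23, 2000: 31 days (July has 31).
Aug 23, 2000 → Sep 2, 2000: 10 days.
Total: 1653 days.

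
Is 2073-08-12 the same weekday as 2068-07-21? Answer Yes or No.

Yes

From Jul 21, 2068 to Aug 12, 2073 is 1848 days.
1848 mod 7 = 0, so they are the same weekday.
(Jul 21, 2068 is a Saturday; Aug 12, 2073 is a Saturday.)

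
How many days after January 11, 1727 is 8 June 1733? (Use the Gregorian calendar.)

2340

Jan 11, 1727 → Jan 11, 1728: 365 days.
Jan 11, 1728 → Jan 11, 1729: 366 days (Feb 29, 1728 is in that span).
Jan 11, 1729 → Jan 11, 1730: 365 days.
Jan 11, 1730 → Jan 11, 1731: 365 days.
Jan 11, 1731 → Jan 11, 1732: 365 days.
Jan 11, 1732 → Jan 11, 1733: 366 days (Feb 29, 1732 is in that span).
Jan 11, 1733 → Feb 11, 1733: 31 days (January has 31).
Feb 11, 1733 → Mar 11, 1733: 28 days (February has 28).
Mar 11, 1733 → Apr 11, 1733: 31 days (March has 31).
Apr 11, 1733 → May 11, 1733: 30 days (April has 30).
May 11, 1733 → Jun 8, 1733: 28 days.
Total: 2340 days.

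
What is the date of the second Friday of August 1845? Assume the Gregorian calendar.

August 1, 1845 is a Friday.
The first Friday is therefore August 1 (same day).
The second Friday is 1 + 1×7 = August 8.

August 8, 1845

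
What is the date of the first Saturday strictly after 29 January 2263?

January 31, 2263

Jan 29, 2263 is a Thursday.
From Thursday to the next Saturday is 2 days.
Jan 29, 2263 + 2 = Jan 31, 2263.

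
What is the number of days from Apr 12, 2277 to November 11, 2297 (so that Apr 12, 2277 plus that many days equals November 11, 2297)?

Apr 12, 2277 → Apr 12, 2278: 365 days.
Apr 12, 2278 → Apr 12, 2279: 365 days.
Apr 12, 2279 → Apr 12, 2280: 366 days (Feb 29, 2280 is in that span).
Apr 12, 2280 → Apr 12, 2281: 365 days.
Apr 12, 2281 → Apr 12, 2282: 365 days.
Apr 12, 2282 → Apr 12, 2283: 365 days.
Apr 12, 2283 → Apr 12, 2284: 366 days (Feb 29, 2284 is in that span).
Apr 12, 2284 → Apr 12, 2285: 365 days.
Apr 12, 2285 → Apr 12, 2286: 365 days.
Apr 12, 2286 → Apr 12, 2287: 365 days.
Apr 12, 2287 → Apr 12, 2288: 366 days (Feb 29, 2288 is in that span).
Apr 12, 2288 → Apr 12, 2289: 365 days.
Apr 12, 2289 → Apr 12, 2290: 365 days.
Apr 12, 2290 → Apr 12, 2291: 365 days.
Apr 12, 2291 → Apr 12, 2292: 366 days (Feb 29, 2292 is in that span).
Apr 12, 2292 → Apr 12, 2293: 365 days.
Apr 12, 2293 → Apr 12, 2294: 365 days.
Apr 12, 2294 → Apr 12, 2295: 365 days.
Apr 12, 2295 → Apr 12, 2296: 366 days (Feb 29, 2296 is in that span).
Apr 12, 2296 → Apr 12, 2297: 365 days.
Apr 12, 2297 → May 12, 2297: 30 days (April has 30).
May 12, 2297 → Jun 12, 2297: 31 days (May has 31).
Jun 12, 2297 → Jul 12, 2297: 30 days (June has 30).
Jul 12, 2297 → Aug 12, 2297: 31 days (July has 31).
Aug 12, 2297 → Sep 12, 2297: 31 days (August has 31).
Sep 12, 2297 → Oct 12, 2297: 30 days (September has 30).
Oct 12, 2297 → Nov 11, 2297: 30 days.
Total: 7518 days.

7518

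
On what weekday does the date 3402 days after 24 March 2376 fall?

Wednesday

First find the weekday of Mar 24, 2376. Doomsday rule: the anchor day for the 2300s is Wednesday. For year 76: 76÷12 = 6 r 4, and 4÷4 = 1, so 6+4+1 = 11.
Wednesday + 11 ≡ Sunday — that's 2376's doomsday.
In March the doomsday date is Mar 14.
Mar 24 is 10 days after Mar 14; 10 mod 7 = 3, so Sunday + 3 = Wednesday.
3402 mod 7 = 0, so 3402 days after a Wednesday is Wednesday + 0 = Wednesday.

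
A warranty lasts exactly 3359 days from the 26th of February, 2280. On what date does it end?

May 8, 2289

+366 (one year; includes Feb 29, 2280) → Feb 26, 2281 (2993 left).
+365 (one year) → Feb 26, 2282 (2628 left).
+365 (one year) → Feb 26, 2283 (2263 left).
+365 (one year) → Feb 26, 2284 (1898 left).
+366 (one year; includes Feb 29, 2284) → Feb 26, 2285 (1532 left).
+365 (one year) → Feb 26, 2286 (1167 left).
+365 (one year) → Feb 26, 2287 (802 left).
+365 (one year) → Feb 26, 2288 (437 left).
+366 (one year; includes Feb 29, 2288) → Feb 26, 2289 (71 left).
Feb has 28 days: +3 → Mar 1, 2289 (68 left).
Mar has 31 days: +31 → Apr 1, 2289 (37 left).
Apr has 30 days: +30 → May 1, 2289 (7 left).
+7 → May 8, 2289.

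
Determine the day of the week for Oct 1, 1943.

January 1, 1943 is a Friday.
Jan 1, 1943 → Feb 1, 1943: 31 days (January has 31).
Feb 1, 1943 → Mar 1, 1943: 28 days (February has 28).
Mar 1, 1943 → Apr 1, 1943: 31 days (March has 31).
Apr 1, 1943 → May 1, 1943: 30 days (April has 30).
May 1, 1943 → Jun 1, 1943: 31 days (May has 31).
Jun 1, 1943 → Jul 1, 1943: 30 days (June has 30).
Jul 1, 1943 → Aug 1, 1943: 31 days (July has 31).
Aug 1, 1943 → Sep 1, 1943: 31 days (August has 31).
Sep 1, 1943 → Oct 1, 1943: 30 days.
Total: 273 days.
273 mod 7 = 0, so Friday + 0 = Friday.

Friday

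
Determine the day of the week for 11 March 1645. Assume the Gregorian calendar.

Doomsday rule: the anchor day for the 1600s is Tuesday. For year 45: 45÷12 = 3 r 9, and 9÷4 = 2, so 3+9+2 = 14.
Tuesday + 14 ≡ Tuesday — that's 1645's doomsday.
In March the doomsday date is Mar 14.
Mar 11 is 3 days before Mar 14; 3 mod 7 = 3, so Tuesday − 3 = Saturday.

Saturday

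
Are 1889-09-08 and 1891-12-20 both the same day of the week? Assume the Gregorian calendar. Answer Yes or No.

From Sep 8, 1889 to Dec 20, 1891 is 833 days.
833 mod 7 = 0, so they are the same weekday.
(Sep 8, 1889 is a Sunday; Dec 20, 1891 is a Sunday.)

Yes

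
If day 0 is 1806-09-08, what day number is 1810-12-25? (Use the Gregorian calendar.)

Sep 8, 1806 → Sep 8, 1807: 365 days.
Sep 8, 1807 → Sep 8, 1808: 366 days (Feb 29, 1808 is in that span).
Sep 8, 1808 → Sep 8, 1809: 365 days.
Sep 8, 1809 → Sep 8, 1810: 365 days.
Sep 8, 1810 → Oct 8, 1810: 30 days (September has 30).
Oct 8, 1810 → Nov 8, 1810: 31 days (October has 31).
Nov 8, 1810 → Dec 8, 1810: 30 days (November has 30).
Dec 8, 1810 → Dec 25, 1810: 17 days.
Total: 1569 days.

1569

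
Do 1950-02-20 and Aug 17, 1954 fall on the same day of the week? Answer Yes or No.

No

From Feb 20, 1950 to Aug 17, 1954 is 1639 days.
1639 mod 7 = 1, so they are different weekdays.
(Feb 20, 1950 is a Monday; Aug 17, 1954 is a Tuesday.)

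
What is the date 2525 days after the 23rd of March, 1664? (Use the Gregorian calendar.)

+365 (one year) → Mar 23, 1665 (2160 left).
+365 (one year) → Mar 23, 1666 (1795 left).
+365 (one year) → Mar 23, 1667 (1430 left).
+366 (one year; includes Feb 29, 1668) → Mar 23, 1668 (1064 left).
+365 (one year) → Mar 23, 1669 (699 left).
+365 (one year) → Mar 23, 1670 (334 left).
Mar has 31 days: +9 → Apr 1, 1670 (325 left).
Apr has 30 days: +30 → May 1, 1670 (295 left).
May has 31 days: +31 → Jun 1, 1670 (264 left).
Jun has 30 days: +30 → Jul 1, 1670 (234 left).
Jul has 31 days: +31 → Aug 1, 1670 (203 left).
Aug has 31 days: +31 → Sep 1, 1670 (172 left).
Sep has 30 days: +30 → Oct 1, 1670 (142 left).
Oct has 31 days: +31 → Nov 1, 1670 (111 left).
Nov has 30 days: +30 → Dec 1, 1670 (81 left).
Dec has 31 days: +31 → Jan 1, 1671 (50 left).
Jan has 31 days: +31 → Feb 1, 1671 (19 left).
+19 → Feb 20, 1671.

February 20, 1671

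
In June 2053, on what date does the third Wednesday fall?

June 1, 2053 is a Sunday.
The first Wednesday is therefore June 4 (3 days later).
The third Wednesday is 4 + 2×7 = June 18.

June 18, 2053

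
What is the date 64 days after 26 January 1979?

March 31, 1979

Jan has 31 days: +6 → Feb 1, 1979 (58 left).
Feb has 28 days: +28 → Mar 1, 1979 (30 left).
+30 → Mar 31, 1979.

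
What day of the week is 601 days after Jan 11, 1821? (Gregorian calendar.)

Wednesday

First find the weekday of Jan 11, 1821. Doomsday rule: the anchor day for the 1800s is Friday. For year 21: 21÷12 = 1 r 9, and 9÷4 = 2, so 1+9+2 = 12.
Friday + 12 ≡ Wednesday — that's 1821's doomsday.
In January the doomsday date is Jan 3 (1821 is not a leap year).
Jan 11 is 8 days after Jan 3; 8 mod 7 = 1, so Wednesday + 1 = Thursday.
601 mod 7 = 6, so 601 days after a Thursday is Thursday + 6 = Wednesday.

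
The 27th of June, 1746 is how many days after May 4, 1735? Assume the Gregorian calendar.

May 4, 1735 → May 4, 1736: 366 days (Feb 29, 1736 is in that span).
May 4, 1736 → May 4, 1737: 365 days.
May 4, 1737 → May 4, 1738: 365 days.
May 4, 1738 → May 4, 1739: 365 days.
May 4, 1739 → May 4, 1740: 366 days (Feb 29, 1740 is in that span).
May 4, 1740 → May 4, 1741: 365 days.
May 4, 1741 → May 4, 1742: 365 days.
May 4, 1742 → May 4, 1743: 365 days.
May 4, 1743 → May 4, 1744: 366 days (Feb 29, 1744 is in that span).
May 4, 1744 → May 4, 1745: 365 days.
May 4, 1745 → May 4, 1746: 365 days.
May 4, 1746 → Jun 4, 1746: 31 days (May has 31).
Jun 4, 1746 → Jun 27, 1746: 23 days.
Total: 4072 days.

4072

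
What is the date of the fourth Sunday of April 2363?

April 1, 2363 is a Monday.
The first Sunday is therefore April 7 (6 days later).
The fourth Sunday is 7 + 3×7 = April 28.

April 28, 2363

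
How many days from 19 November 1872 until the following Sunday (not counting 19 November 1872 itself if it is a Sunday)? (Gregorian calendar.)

Nov 19, 1872 is a Tuesday.
From Tuesday to the next Sunday is 5 days.

5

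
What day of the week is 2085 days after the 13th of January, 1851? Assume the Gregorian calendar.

Sunday

Jan 13, 1851 is a Monday.
2085 mod 7 = 6, so 2085 days after a Monday is Monday + 6 = Sunday.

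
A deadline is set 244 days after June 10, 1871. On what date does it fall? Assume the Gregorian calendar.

February 9, 1872

Jun has 30 days: +21 → Jul 1, 1871 (223 left).
Jul has 31 days: +31 → Aug 1, 1871 (192 left).
Aug has 31 days: +31 → Sep 1, 1871 (161 left).
Sep has 30 days: +30 → Oct 1, 1871 (131 left).
Oct has 31 days: +31 → Nov 1, 1871 (100 left).
Nov has 30 days: +30 → Dec 1, 1871 (70 left).
Dec has 31 days: +31 → Jan 1, 1872 (39 left).
Jan has 31 days: +31 → Feb 1, 1872 (8 left).
+8 → Feb 9, 1872.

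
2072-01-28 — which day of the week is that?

Thursday

Doomsday rule: the anchor day for the 2000s is Tuesday. For year 72: 72÷12 = 6 r 0, and 0÷4 = 0, so 6+0+0 = 6.
Tuesday + 6 ≡ Monday — that's 2072's doomsday.
In January the doomsday date is Jan 4 (2072 is a leap year (divisible by 4)).
Jan 28 is 24 days after Jan 4; 24 mod 7 = 3, so Monday + 3 = Thursday.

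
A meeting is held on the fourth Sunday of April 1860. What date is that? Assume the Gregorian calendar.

April 22, 1860

April 1, 1860 is a Sunday.
The first Sunday is therefore April 1 (same day).
The fourth Sunday is 1 + 3×7 = April 22.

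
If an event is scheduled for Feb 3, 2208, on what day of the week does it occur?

Doomsday rule: the anchor day for the 2200s is Friday. For year 08: 8÷12 = 0 r 8, and 8÷4 = 2, so 0+8+2 = 10.
Friday + 10 ≡ Monday — that's 2208's doomsday.
In February the doomsday date is Feb 29 (2208 is a leap year (divisible by 4)).
Feb 3 is 26 days before Feb 29; 26 mod 7 = 5, so Monday − 5 = Wednesday.

Wednesday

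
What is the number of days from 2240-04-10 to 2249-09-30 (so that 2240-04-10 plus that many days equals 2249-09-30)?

3460

Apr 10, 2240 → Apr 10, 2241: 365 days.
Apr 10, 2241 → Apr 10, 2242: 365 days.
Apr 10, 2242 → Apr 10, 2243: 365 days.
Apr 10, 2243 → Apr 10, 2244: 366 days (Feb 29, 2244 is in that span).
Apr 10, 2244 → Apr 10, 2245: 365 days.
Apr 10, 2245 → Apr 10, 2246: 365 days.
Apr 10, 2246 → Apr 10, 2247: 365 days.
Apr 10, 2247 → Apr 10, 2248: 366 days (Feb 29, 2248 is in that span).
Apr 10, 2248 → Apr 10, 2249: 365 days.
Apr 10, 2249 → May 10, 2249: 30 days (April has 30).
May 10, 2249 → Jun 10, 2249: 31 days (May has 31).
Jun 10, 2249 → Jul 10, 2249: 30 days (June has 30).
Jul 10, 2249 → Aug 10, 2249: 31 days (July has 31).
Aug 10, 2249 → Sep 10, 2249: 31 days (August has 31).
Sep 10, 2249 → Sep 30, 2249: 20 days.
Total: 3460 days.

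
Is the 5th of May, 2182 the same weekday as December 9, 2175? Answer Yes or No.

No

From Dec 9, 2175 to May 5, 2182 is 2339 days.
2339 mod 7 = 1, so they are different weekdays.
(Dec 9, 2175 is a Saturday; May 5, 2182 is a Sunday.)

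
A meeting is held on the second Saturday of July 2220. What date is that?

July 8, 2220

July 1, 2220 is a Saturday.
The first Saturday is therefore July 1 (same day).
The second Saturday is 1 + 1×7 = July 8.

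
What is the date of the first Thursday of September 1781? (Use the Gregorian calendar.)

September 1, 1781 is a Saturday.
The first Thursday is therefore September 6 (5 days later).

September 6, 1781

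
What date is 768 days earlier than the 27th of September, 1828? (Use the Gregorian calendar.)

−366 (one year; includes Feb 29, 1828) → Sep 27, 1827 (402 left).
−365 (one year) → Sep 27, 1826 (37 left).
−27 → Aug 31, 1826 (end of Aug, 31 days; 10 left).
−10 → Aug 21, 1826.

August 21, 1826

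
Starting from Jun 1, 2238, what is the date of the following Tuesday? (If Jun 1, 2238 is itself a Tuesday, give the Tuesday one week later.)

Jun 1, 2238 is a Friday.
From Friday to the next Tuesday is 4 days.
Jun 1, 2238 + 4 = Jun 5, 2238.

June 5, 2238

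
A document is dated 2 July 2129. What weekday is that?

Saturday

Doomsday rule: the anchor day for the 2100s is Sunday. For year 29: 29÷12 = 2 r 5, and 5÷4 = 1, so 2+5+1 = 8.
Sunday + 8 ≡ Monday — that's 2129's doomsday.
In July the doomsday date is Jul 11.
Jul 2 is 9 days before Jul 11; 9 mod 7 = 2, so Monday − 2 = Saturday.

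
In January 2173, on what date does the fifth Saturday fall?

January 30, 2173

January 1, 2173 is a Friday.
The first Saturday is therefore January 2 (1 days later).
The fifth Saturday is 2 + 4×7 = January 30.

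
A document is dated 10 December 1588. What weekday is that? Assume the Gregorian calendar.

Doomsday rule: the anchor day for the 1500s is Wednesday. For year 88: 88÷12 = 7 r 4, and 4÷4 = 1, so 7+4+1 = 12.
Wednesday + 12 ≡ Monday — that's 1588's doomsday.
In December the doomsday date is Dec 12.
Dec 10 is 2 days before Dec 12; 2 mod 7 = 2, so Monday − 2 = Saturday.

Saturday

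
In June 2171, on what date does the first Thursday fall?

June 6, 2171

June 1, 2171 is a Saturday.
The first Thursday is therefore June 6 (5 days later).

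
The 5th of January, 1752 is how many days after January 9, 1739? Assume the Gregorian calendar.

4744

Jan 9, 1739 → Jan 9, 1740: 365 days.
Jan 9, 1740 → Jan 9, 1741: 366 days (Feb 29, 1740 is in that span).
Jan 9, 1741 → Jan 9, 1742: 365 days.
Jan 9, 1742 → Jan 9, 1743: 365 days.
Jan 9, 1743 → Jan 9, 1744: 365 days.
Jan 9, 1744 → Jan 9, 1745: 366 days (Feb 29, 1744 is in that span).
Jan 9, 1745 → Jan 9, 1746: 365 days.
Jan 9, 1746 → Jan 9, 1747: 365 days.
Jan 9, 1747 → Jan 9, 1748: 365 days.
Jan 9, 1748 → Jan 9, 1749: 366 days (Feb 29, 1748 is in that span).
Jan 9, 1749 → Jan 9, 1750: 365 days.
Jan 9, 1750 → Jan 9, 1751: 365 days.
Jan 9, 1751 → Feb 9, 1751: 31 days (January has 31).
Feb 9, 1751 → Mar 9, 1751: 28 days (February has 28).
Mar 9, 1751 → Apr 9, 1751: 31 days (March has 31).
Apr 9, 1751 → May 9, 1751: 30 days (April has 30).
May 9, 1751 → Jun 9, 1751: 31 days (May has 31).
Jun 9, 1751 → Jul 9, 1751: 30 days (June has 30).
Jul 9, 1751 → Aug 9, 1751: 31 days (July has 31).
Aug 9, 1751 → Sep 9, 1751: 31 days (August has 31).
Sep 9, 1751 → Oct 9, 1751: 30 days (September has 30).
Oct 9, 1751 → Nov 9, 1751: 31 days (October has 31).
Nov 9, 1751 → Dec 9, 1751: 30 days (November has 30).
Dec 9, 1751 → Jan 5, 1752: 27 days.
Total: 4744 days.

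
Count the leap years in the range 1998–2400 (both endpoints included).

98

Multiples of 4 in [1998,2400]: 101.
Of those, multiples of 100: 5 (not leap unless ÷400).
Multiples of 400: 2.
Leap years = 101 − 5 + 2 = 98.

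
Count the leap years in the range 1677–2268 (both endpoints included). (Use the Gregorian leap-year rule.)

Multiples of 4 in [1677,2268]: 148.
Of those, multiples of 100: 6 (not leap unless ÷400).
Multiples of 400: 1.
Leap years = 148 − 6 + 1 = 143.

143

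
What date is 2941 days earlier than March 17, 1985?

February 26, 1977

−365 (one year) → Mar 17, 1984 (2576 left).
−366 (one year; includes Feb 29, 1984) → Mar 17, 1983 (2210 left).
−365 (one year) → Mar 17, 1982 (1845 left).
−365 (one year) → Mar 17, 1981 (1480 left).
−365 (one year) → Mar 17, 1980 (1115 left).
−366 (one year; includes Feb 29, 1980) → Mar 17, 1979 (749 left).
−365 (one year) → Mar 17, 1978 (384 left).
−17 → Feb 28, 1978 (end of Feb, 28 days; 367 left).
−28 → Jan 31, 1978 (end of Jan, 31 days; 339 left).
−31 → Dec 31, 1977 (end of Dec, 31 days; 308 left).
−31 → Nov 30, 1977 (end of Nov, 30 days; 277 left).
−30 → Oct 31, 1977 (end of Oct, 31 days; 247 left).
−31 → Sep 30, 1977 (end of Sep, 30 days; 216 left).
−30 → Aug 31, 1977 (end of Aug, 31 days; 186 left).
−31 → Jul 31, 1977 (end of Jul, 31 days; 155 left).
−31 → Jun 30, 1977 (end of Jun, 30 days; 124 left).
−30 → May 31, 1977 (end of May, 31 days; 94 left).
−31 → Apr 30, 1977 (end of Apr, 30 days; 63 left).
−30 → Mar 31, 1977 (end of Mar, 31 days; 33 left).
−31 → Feb 28, 1977 (end of Feb, 28 days; 2 left).
−2 → Feb 26, 1977.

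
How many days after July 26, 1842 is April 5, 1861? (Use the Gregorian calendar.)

Jul 26, 1842 → Jul 26, 1843: 365 days.
Jul 26, 1843 → Jul 26, 1844: 366 days (Feb 29, 1844 is in that span).
Jul 26, 1844 → Jul 26, 1845: 365 days.
Jul 26, 1845 → Jul 26, 1846: 365 days.
Jul 26, 1846 → Jul 26, 1847: 365 days.
Jul 26, 1847 → Jul 26, 1848: 366 days (Feb 29, 1848 is in that span).
Jul 26, 1848 → Jul 26, 1849: 365 days.
Jul 26, 1849 → Jul 26, 1850: 365 days.
Jul 26, 1850 → Jul 26, 1851: 365 days.
Jul 26, 1851 → Jul 26, 1852: 366 days (Feb 29, 1852 is in that span).
Jul 26, 1852 → Jul 26, 1853: 365 days.
Jul 26, 1853 → Jul 26, 1854: 365 days.
Jul 26, 1854 → Jul 26, 1855: 365 days.
Jul 26, 1855 → Jul 26, 1856: 366 days (Feb 29, 1856 is in that span).
Jul 26, 1856 → Jul 26, 1857: 365 days.
Jul 26, 1857 → Jul 26, 1858: 365 days.
Jul 26, 1858 → Jul 26, 1859: 365 days.
Jul 26, 1859 → Jul 26, 1860: 366 days (Feb 29, 1860 is in that span).
Jul 26, 1860 → Aug 26, 1860: 31 days (July has 31).
Aug 26, 1860 → Sep 26, 1860: 31 days (August has 31).
Sep 26, 1860 → Oct 26, 1860: 30 days (September has 30).
Oct 26, 1860 → Nov 26, 1860: 31 days (October has 31).
Nov 26, 1860 → Dec 26, 1860: 30 days (November has 30).
Dec 26, 1860 → Jan 26, 1861: 31 days (December has 31).
Jan 26, 1861 → Feb 26, 1861: 31 days (January has 31).
Feb 26, 1861 → Mar 26, 1861: 28 days (February has 28).
Mar 26, 1861 → Apr 5, 1861: 10 days.
Total: 6828 days.

6828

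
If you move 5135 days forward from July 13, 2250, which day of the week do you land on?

First find the weekday of Jul 13, 2250. Doomsday rule: the anchor day for the 2200s is Friday. For year 50: 50÷12 = 4 r 2, and 2÷4 = 0, so 4+2+0 = 6.
Friday + 6 ≡ Thursday — that's 2250's doomsday.
In July the doomsday date is Jul 11.
Jul 13 is 2 days after Jul 11; 2 mod 7 = 2, so Thursday + 2 = Saturday.
5135 mod 7 = 4, so 5135 days after a Saturday is Saturday + 4 = Wednesday.

Wednesday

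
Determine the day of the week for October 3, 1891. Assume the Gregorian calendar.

Saturday

January 1, 1891 is a Thursday.
Jan 1, 1891 → Feb 1, 1891: 31 days (January has 31).
Feb 1, 1891 → Mar 1, 1891: 28 days (February has 28).
Mar 1, 1891 → Apr 1, 1891: 31 days (March has 31).
Apr 1, 1891 → May 1, 1891: 30 days (April has 30).
May 1, 1891 → Jun 1, 1891: 31 days (May has 31).
Jun 1, 1891 → Jul 1, 1891: 30 days (June has 30).
Jul 1, 1891 → Aug 1, 1891: 31 days (July has 31).
Aug 1, 1891 → Sep 1, 1891: 31 days (August has 31).
Sep 1, 1891 → Oct 1, 1891: 30 days (September has 30).
Oct 1, 1891 → Oct 3, 1891: 2 days.
Total: 275 days.
275 mod 7 = 2, so Thursday + 2 = Saturday.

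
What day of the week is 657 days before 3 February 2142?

Sunday

Feb 3, 2142 is a Saturday.
657 mod 7 = 6, so 657 days before a Saturday is Saturday − 6 = Sunday.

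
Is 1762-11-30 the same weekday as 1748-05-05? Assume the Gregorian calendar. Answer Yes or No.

From May 5, 1748 to Nov 30, 1762 is 5322 days.
5322 mod 7 = 2, so they are different weekdays.
(May 5, 1748 is a Sunday; Nov 30, 1762 is a Tuesday.)

No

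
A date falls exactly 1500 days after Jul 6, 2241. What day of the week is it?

Jul 6, 2241 is a Tuesday.
1500 mod 7 = 2, so 1500 days after a Tuesday is Tuesday + 2 = Thursday.

Thursday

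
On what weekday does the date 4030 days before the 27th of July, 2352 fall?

First find the weekday of Jul 27, 2352. Doomsday rule: the anchor day for the 2300s is Wednesday. For year 52: 52÷12 = 4 r 4, and 4÷4 = 1, so 4+4+1 = 9.
Wednesday + 9 ≡ Friday — that's 2352's doomsday.
In July the doomsday date is Jul 11.
Jul 27 is 16 days after Jul 11; 16 mod 7 = 2, so Friday + 2 = Sunday.
4030 mod 7 = 5, so 4030 days before a Sunday is Sunday − 5 = Tuesday.

Tuesday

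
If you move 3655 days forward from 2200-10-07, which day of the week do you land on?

Wednesday

First find the weekday of Oct 7, 2200. Doomsday rule: the anchor day for the 2200s is Friday. For year 00: 0÷12 = 0 r 0, and 0÷4 = 0, so 0+0+0 = 0.
Friday + 0 ≡ Friday — that's 2200's doomsday.
In October the doomsday date is Oct 10.
Oct 7 is 3 days before Oct 10; 3 mod 7 = 3, so Friday − 3 = Tuesday.
3655 mod 7 = 1, so 3655 days after a Tuesday is Tuesday + 1 = Wednesday.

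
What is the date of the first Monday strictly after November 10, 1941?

November 17, 1941

Nov 10, 1941 is a Monday.
From Monday to the next Monday is 7 days.
Nov 10, 1941 + 7 = Nov 17, 1941.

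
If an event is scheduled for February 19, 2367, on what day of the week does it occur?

Sunday

Doomsday rule: the anchor day for the 2300s is Wednesday. For year 67: 67÷12 = 5 r 7, and 7÷4 = 1, so 5+7+1 = 13.
Wednesday + 13 ≡ Tuesday — that's 2367's doomsday.
In February the doomsday date is Feb 28 (2367 is not a leap year).
Feb 19 is 9 days before Feb 28; 9 mod 7 = 2, so Tuesday − 2 = Sunday.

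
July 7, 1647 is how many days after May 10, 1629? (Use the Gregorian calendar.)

May 10, 1629 → May 10, 1630: 365 days.
May 10, 1630 → May 10, 1631: 365 days.
May 10, 1631 → May 10, 1632: 366 days (Feb 29, 1632 is in that span).
May 10, 1632 → May 10, 1633: 365 days.
May 10, 1633 → May 10, 1634: 365 days.
May 10, 1634 → May 10, 1635: 365 days.
May 10, 1635 → May 10, 1636: 366 days (Feb 29, 1636 is in that span).
May 10, 1636 → May 10, 1637: 365 days.
May 10, 1637 → May 10, 1638: 365 days.
May 10, 1638 → May 10, 1639: 365 days.
May 10, 1639 → May 10, 1640: 366 days (Feb 29, 1640 is in that span).
May 10, 1640 → May 10, 1641: 365 days.
May 10, 1641 → May 10, 1642: 365 days.
May 10, 1642 → May 10, 1643: 365 days.
May 10, 1643 → May 10, 1644: 366 days (Feb 29, 1644 is in that span).
May 10, 1644 → May 10, 1645: 365 days.
May 10, 1645 → May 10, 1646: 365 days.
May 10, 1646 → May 10, 1647: 365 days.
May 10, 1647 → Jun 10, 1647: 31 days (May has 31).
Jun 10, 1647 → Jul 7, 1647: 27 days.
Total: 6632 days.

6632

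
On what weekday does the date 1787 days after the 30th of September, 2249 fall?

Sep 30, 2249 is a Sunday.
1787 mod 7 = 2, so 1787 days after a Sunday is Sunday + 2 = Tuesday.

Tuesday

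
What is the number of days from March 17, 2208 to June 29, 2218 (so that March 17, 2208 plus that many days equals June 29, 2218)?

Mar 17, 2208 → Mar 17, 2209: 365 days.
Mar 17, 2209 → Mar 17, 2210: 365 days.
Mar 17, 2210 → Mar 17, 2211: 365 days.
Mar 17, 2211 → Mar 17, 2212: 366 days (Feb 29, 2212 is in that span).
Mar 17, 2212 → Mar 17, 2213: 365 days.
Mar 17, 2213 → Mar 17, 2214: 365 days.
Mar 17, 2214 → Mar 17, 2215: 365 days.
Mar 17, 2215 → Mar 17, 2216: 366 days (Feb 29, 2216 is in that span).
Mar 17, 2216 → Mar 17, 2217: 365 days.
Mar 17, 2217 → Mar 17, 2218: 365 days.
Mar 17, 2218 → Apr 17, 2218: 31 days (March has 31).
Apr 17, 2218 → May 17, 2218: 30 days (April has 30).
May 17, 2218 → Jun 17, 2218: 31 days (May has 31).
Jun 17, 2218 → Jun 29, 2218: 12 days.
Total: 3756 days.

3756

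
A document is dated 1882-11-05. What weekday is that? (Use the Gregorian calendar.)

January 1, 1882 is a Sunday.
Jan 1, 1882 → Feb 1, 1882: 31 days (January has 31).
Feb 1, 1882 → Mar 1, 1882: 28 days (February has 28).
Mar 1, 1882 → Apr 1, 1882: 31 days (March has 31).
Apr 1, 1882 → May 1, 1882: 30 days (April has 30).
May 1, 1882 → Jun 1, 1882: 31 days (May has 31).
Jun 1, 1882 → Jul 1, 1882: 30 days (June has 30).
Jul 1, 1882 → Aug 1, 1882: 31 days (July has 31).
Aug 1, 1882 → Sep 1, 1882: 31 days (August has 31).
Sep 1, 1882 → Oct 1, 1882: 30 days (September has 30).
Oct 1, 1882 → Nov 1, 1882: 31 days (October has 31).
Nov 1, 1882 → Nov 5, 1882: 4 days.
Total: 308 days.
308 mod 7 = 0, so Sunday + 0 = Sunday.

Sunday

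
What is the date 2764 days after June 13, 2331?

January 6, 2339

+366 (one year; includes Feb 29, 2332) → Jun 13, 2332 (2398 left).
+365 (one year) → Jun 13, 2333 (2033 left).
+365 (one year) → Jun 13, 2334 (1668 left).
+365 (one year) → Jun 13, 2335 (1303 left).
+366 (one year; includes Feb 29, 2336) → Jun 13, 2336 (937 left).
+365 (one year) → Jun 13, 2337 (572 left).
+365 (one year) → Jun 13, 2338 (207 left).
Jun has 30 days: +18 → Jul 1, 2338 (189 left).
Jul has 31 days: +31 → Aug 1, 2338 (158 left).
Aug has 31 days: +31 → Sep 1, 2338 (127 left).
Sep has 30 days: +30 → Oct 1, 2338 (97 left).
Oct has 31 days: +31 → Nov 1, 2338 (66 left).
Nov has 30 days: +30 → Dec 1, 2338 (36 left).
Dec has 31 days: +31 → Jan 1, 2339 (5 left).
+5 → Jan 6, 2339.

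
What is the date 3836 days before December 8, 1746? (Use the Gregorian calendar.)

−365 (one year) → Dec 8, 1745 (3471 left).
−365 (one year) → Dec 8, 1744 (3106 left).
−366 (one year; includes Feb 29, 1744) → Dec 8, 1743 (2740 left).
−365 (one year) → Dec 8, 1742 (2375 left).
−365 (one year) → Dec 8, 1741 (2010 left).
−365 (one year) → Dec 8, 1740 (1645 left).
−366 (one year; includes Feb 29, 1740) → Dec 8, 1739 (1279 left).
−365 (one year) → Dec 8, 1738 (914 left).
−365 (one year) → Dec 8, 1737 (549 left).
−365 (one year) → Dec 8, 1736 (184 left).
−8 → Nov 30, 1736 (end of Nov, 30 days; 176 left).
−30 → Oct 31, 1736 (end of Oct, 31 days; 146 left).
−31 → Sep 30, 1736 (end of Sep, 30 days; 115 left).
−30 → Aug 31, 1736 (end of Aug, 31 days; 85 left).
−31 → Jul 31, 1736 (end of Jul, 31 days; 54 left).
−31 → Jun 30, 1736 (end of Jun, 30 days; 23 left).
−23 → Jun 7, 1736.

June 7, 1736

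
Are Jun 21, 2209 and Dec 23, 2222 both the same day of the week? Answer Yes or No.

No

From Jun 21, 2209 to Dec 23, 2222 is 4933 days.
4933 mod 7 = 5, so they are different weekdays.
(Jun 21, 2209 is a Wednesday; Dec 23, 2222 is a Monday.)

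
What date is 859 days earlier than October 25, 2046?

June 18, 2044

−365 (one year) → Oct 25, 2045 (494 left).
−365 (one year) → Oct 25, 2044 (129 left).
−25 → Sep 30, 2044 (end of Sep, 30 days; 104 left).
−30 → Aug 31, 2044 (end of Aug, 31 days; 74 left).
−31 → Jul 31, 2044 (end of Jul, 31 days; 43 left).
−31 → Jun 30, 2044 (end of Jun, 30 days; 12 left).
−12 → Jun 18, 2044.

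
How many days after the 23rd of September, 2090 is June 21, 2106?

Sep 23, 2090 → Sep 23, 2091: 365 days.
Sep 23, 2091 → Sep 23, 2092: 366 days (Feb 29, 2092 is in that span).
Sep 23, 2092 → Sep 23, 2093: 365 days.
Sep 23, 2093 → Sep 23, 2094: 365 days.
Sep 23, 2094 → Sep 23, 2095: 365 days.
Sep 23, 2095 → Sep 23, 2096: 366 days (Feb 29, 2096 is in that span).
Sep 23, 2096 → Sep 23, 2097: 365 days.
Sep 23, 2097 → Sep 23, 2098: 365 days.
Sep 23, 2098 → Sep 23, 2099: 365 days.
Sep 23, 2099 → Sep 23, 2100: 365 days.
Sep 23, 2100 → Sep 23, 2101: 365 days.
Sep 23, 2101 → Sep 23, 2102: 365 days.
Sep 23, 2102 → Sep 23, 2103: 365 days.
Sep 23, 2103 → Sep 23, 2104: 366 days (Feb 29, 2104 is in that span).
Sep 23, 2104 → Sep 23, 2105: 365 days.
Sep 23, 2105 → Oct 23, 2105: 30 days (September has 30).
Oct 23, 2105 → Nov 23, 2105: 31 days (October has 31).
Nov 23, 2105 → Dec 23, 2105: 30 days (November has 30).
Dec 23, 2105 → Jan 23, 2106: 31 days (December has 31).
Jan 23, 2106 → Feb 23, 2106: 31 days (January has 31).
Feb 23, 2106 → Mar 23, 2106: 28 days (February has 28).
Mar 23, 2106 → Apr 23, 2106: 31 days (March has 31).
Apr 23, 2106 → May 23, 2106: 30 days (April has 30).
May 23, 2106 → Jun 21, 2106: 29 days.
Total: 5749 days.

5749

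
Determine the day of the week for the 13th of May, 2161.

Doomsday rule: the anchor day for the 2100s is Sunday. For year 61: 61÷12 = 5 r 1, and 1÷4 = 0, so 5+1+0 = 6.
Sunday + 6 ≡ Saturday — that's 2161's doomsday.
In May the doomsday date is May 9.
May 13 is 4 days after May 9; 4 mod 7 = 4, so Saturday + 4 = Wednesday.

Wednesday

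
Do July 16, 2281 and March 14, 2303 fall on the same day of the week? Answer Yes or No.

Yes

From Jul 16, 2281 to Mar 14, 2303 is 7910 days.
7910 mod 7 = 0, so they are the same weekday.
(Jul 16, 2281 is a Saturday; Mar 14, 2303 is a Saturday.)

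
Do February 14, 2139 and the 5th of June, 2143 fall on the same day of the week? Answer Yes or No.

No

From Feb 14, 2139 to Jun 5, 2143 is 1572 days.
1572 mod 7 = 4, so they are different weekdays.
(Feb 14, 2139 is a Saturday; Jun 5, 2143 is a Wednesday.)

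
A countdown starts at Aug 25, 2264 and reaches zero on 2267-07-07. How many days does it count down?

Aug 25, 2264 → Aug 25, 2265: 365 days.
Aug 25, 2265 → Aug 25, 2266: 365 days.
Aug 25, 2266 → Sep 25, 2266: 31 days (August has 31).
Sep 25, 2266 → Oct 25, 2266: 30 days (September has 30).
Oct 25, 2266 → Nov 25, 2266: 31 days (October has 31).
Nov 25, 2266 → Dec 25, 2266: 30 days (November has 30).
Dec 25, 2266 → Jan 25, 2267: 31 days (December has 31).
Jan 25, 2267 → Feb 25, 2267: 31 days (January has 31).
Feb 25, 2267 → Mar 25, 2267: 28 days (February has 28).
Mar 25, 2267 → Apr 25, 2267: 31 days (March has 31).
Apr 25, 2267 → May 25, 2267: 30 days (April has 30).
May 25, 2267 → Jun 25, 2267: 31 days (May has 31).
Jun 25, 2267 → Jul 7, 2267: 12 days.
Total: 1046 days.

1046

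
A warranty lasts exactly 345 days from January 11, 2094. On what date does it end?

December 22, 2094

Jan has 31 days: +21 → Feb 1, 2094 (324 left).
Feb has 28 days: +28 → Mar 1, 2094 (296 left).
Mar has 31 days: +31 → Apr 1, 2094 (265 left).
Apr has 30 days: +30 → May 1, 2094 (235 left).
May has 31 days: +31 → Jun 1, 2094 (204 left).
Jun has 30 days: +30 → Jul 1, 2094 (174 left).
Jul has 31 days: +31 → Aug 1, 2094 (143 left).
Aug has 31 days: +31 → Sep 1, 2094 (112 left).
Sep has 30 days: +30 → Oct 1, 2094 (82 left).
Oct has 31 days: +31 → Nov 1, 2094 (51 left).
Nov has 30 days: +30 → Dec 1, 2094 (21 left).
+21 → Dec 22, 2094.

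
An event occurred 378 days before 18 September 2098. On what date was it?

−18 → Aug 31, 2098 (end of Aug, 31 days; 360 left).
−31 → Jul 31, 2098 (end of Jul, 31 days; 329 left).
−31 → Jun 30, 2098 (end of Jun, 30 days; 298 left).
−30 → May 31, 2098 (end of May, 31 days; 268 left).
−31 → Apr 30, 2098 (end of Apr, 30 days; 237 left).
−30 → Mar 31, 2098 (end of Mar, 31 days; 207 left).
−31 → Feb 28, 2098 (end of Feb, 28 days; 176 left).
−28 → Jan 31, 2098 (end of Jan, 31 days; 148 left).
−31 → Dec 31, 2097 (end of Dec, 31 days; 117 left).
−31 → Nov 30, 2097 (end of Nov, 30 days; 86 left).
−30 → Oct 31, 2097 (end of Oct, 31 days; 56 left).
−31 → Sep 30, 2097 (end of Sep, 30 days; 25 left).
−25 → Sep 5, 2097.

September 5, 2097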